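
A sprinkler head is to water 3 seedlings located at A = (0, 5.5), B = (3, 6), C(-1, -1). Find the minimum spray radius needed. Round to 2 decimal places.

4.03

Side lengths²: AB² = 9.25, AC² = 43.25, BC² = 65.
Since BC² = 65 ≥ 43.25 + 9.25 = 52.5, the angle opposite BC is not acute, so the smallest enclosing circle has BC as diameter.
Centre = midpoint of BC = (1, 2.5), r² = 65/4 = 16.25.
r = √(16.25) ≈ 4.03.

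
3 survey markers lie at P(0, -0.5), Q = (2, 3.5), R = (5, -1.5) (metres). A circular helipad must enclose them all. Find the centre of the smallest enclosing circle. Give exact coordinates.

(31/11, 13/22)

Side lengths²: PQ² = 20, PR² = 26, QR² = 34.
Since QR² = 34 < 26 + 20 = 46, the triangle is acute, so the smallest enclosing circle is the circumcircle.
Circumcentre = (31/11, 13/22), r² = 1105/121.
Centre = (31/11, 13/22).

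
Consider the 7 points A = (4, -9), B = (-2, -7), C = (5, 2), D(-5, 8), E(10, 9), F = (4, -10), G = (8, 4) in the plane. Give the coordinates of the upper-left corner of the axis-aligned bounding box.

x-range [-5, 10], y-range [-10, 9].
The upper-left corner is (-5, 9).

(-5, 9)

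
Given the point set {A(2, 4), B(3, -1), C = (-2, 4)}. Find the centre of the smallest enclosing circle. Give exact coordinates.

(0.5, 1.5)

Side lengths²: AB² = 26, AC² = 16, BC² = 50.
Since BC² = 50 ≥ 26 + 16 = 42, the angle opposite BC is not acute, so the smallest enclosing circle has BC as diameter.
Centre = midpoint of BC = (0.5, 1.5), r² = 50/4 = 12.5.
Centre = (0.5, 1.5).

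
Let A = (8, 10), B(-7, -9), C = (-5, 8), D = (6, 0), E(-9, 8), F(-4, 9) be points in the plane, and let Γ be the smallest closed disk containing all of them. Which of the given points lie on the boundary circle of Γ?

A smallest enclosing disk is always determined by at most three of the input points on its boundary.
The farthest pair is A–B with squared distance 586. The circle on this segment as diameter has centre (0.5, 0.5) and r² = 586/4 = 146.5.
Check C: distance² to centre = 86.5 ≤ 146.5, so it lies inside.
All remaining points lie in this disk, and no smaller disk contains both endpoints, so this is the minimum enclosing circle.
The points at distance exactly r from the centre are A, B, E — 3 points.

A, B, E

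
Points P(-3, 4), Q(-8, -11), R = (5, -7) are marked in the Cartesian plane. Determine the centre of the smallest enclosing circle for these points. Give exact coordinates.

Side lengths²: PQ² = 250, PR² = 185, QR² = 185.
Since PQ² = 250 < 185 + 185 = 370, the triangle is acute, so the smallest enclosing circle is the circumcircle.
Circumcentre = (-41/14, -61/14), r² = 6845/98.
Centre = (-41/14, -61/14).

(-41/14, -61/14)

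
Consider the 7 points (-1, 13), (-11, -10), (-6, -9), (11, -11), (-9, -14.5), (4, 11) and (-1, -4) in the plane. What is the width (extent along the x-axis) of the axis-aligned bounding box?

max x = 11, min x = -11, so width = 22.

22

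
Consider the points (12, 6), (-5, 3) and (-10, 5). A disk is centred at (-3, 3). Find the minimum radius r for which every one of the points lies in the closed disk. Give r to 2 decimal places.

15.30

The required radius is the distance from (-3, 3) to the farthest point.
Squared distances: 234, 4, 53.
Maximum is 234, attained at (12, 6).
r = √234 ≈ 15.30.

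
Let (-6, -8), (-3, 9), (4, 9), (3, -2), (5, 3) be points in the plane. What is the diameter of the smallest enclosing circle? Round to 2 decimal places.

The farthest pair is (-6, -8)–(4, 9) with squared distance 389. The circle on this segment as diameter has centre (-1, 0.5) and r² = 389/4 = 97.25.
Check (-3, 9): distance² to centre = 76.25 ≤ 97.25, so it lies inside.
All remaining points lie in this disk, and no smaller disk contains both endpoints, so this is the minimum enclosing circle.
Diameter = 2r = 2√(97.25) ≈ 19.72.

19.72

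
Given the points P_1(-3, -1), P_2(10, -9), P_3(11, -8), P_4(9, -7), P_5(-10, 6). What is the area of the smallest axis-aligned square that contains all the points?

441

The bounding box has width 21 and height 15.
An axis-aligned square enclosing the set must have side ≥ max(width, height).
So the minimum side is max(21, 15) = 21.
Area = 21² = 441.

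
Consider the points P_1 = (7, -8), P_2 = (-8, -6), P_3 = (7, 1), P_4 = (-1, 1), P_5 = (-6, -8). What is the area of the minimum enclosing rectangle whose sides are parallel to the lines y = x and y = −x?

In coordinates u = x + y, v = x − y the rectangle is axis-aligned; the map (x,y)→(u,v) scales areas by 2.
u-values: -1, -14, 8, 0, -14; range = 8 − (-14) = 22.
v-values: 15, -2, 6, -2, 2; range = 15 − (-2) = 17.
Area = (22 × 17) / 2 = 187.

187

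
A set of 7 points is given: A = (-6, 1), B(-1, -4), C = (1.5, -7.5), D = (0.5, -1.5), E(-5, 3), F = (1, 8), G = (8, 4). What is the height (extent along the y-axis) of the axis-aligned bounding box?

15.5

max y = 8, min y = -7.5, so height = 15.5.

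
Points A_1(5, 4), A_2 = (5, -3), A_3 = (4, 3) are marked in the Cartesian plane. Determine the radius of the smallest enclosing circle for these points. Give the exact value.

3.5

Side lengths²: A_1A_2² = 49, A_1A_3² = 2, A_2A_3² = 37.
Since A_1A_2² = 49 ≥ 37 + 2 = 39, the angle opposite A_1A_2 is not acute, so the smallest enclosing circle has A_1A_2 as diameter.
Centre = midpoint of A_1A_2 = (5, 0.5), r² = 49/4 = 12.25.
r = √(12.25) = 3.5.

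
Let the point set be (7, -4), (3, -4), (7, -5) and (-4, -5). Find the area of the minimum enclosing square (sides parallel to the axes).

121

The bounding box has width 11 and height 1.
An axis-aligned square enclosing the set must have side ≥ max(width, height).
So the minimum side is max(11, 1) = 11.
Area = 11² = 121.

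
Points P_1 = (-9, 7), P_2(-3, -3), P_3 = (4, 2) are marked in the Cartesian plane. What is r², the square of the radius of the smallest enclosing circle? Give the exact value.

48.8104

Side lengths²: P_1P_2² = 136, P_1P_3² = 194, P_2P_3² = 74.
Since P_1P_3² = 194 < 136 + 74 = 210, the triangle is acute, so the smallest enclosing circle is the circumcircle.
Circumcentre = (-2.7, 3.98), r² = 48.8104.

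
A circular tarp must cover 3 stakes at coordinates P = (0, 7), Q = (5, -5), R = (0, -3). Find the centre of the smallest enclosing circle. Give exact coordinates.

(2.5, 1)

Side lengths²: PQ² = 169, PR² = 100, QR² = 29.
Since PQ² = 169 ≥ 100 + 29 = 129, the angle opposite PQ is not acute, so the smallest enclosing circle has PQ as diameter.
Centre = midpoint of PQ = (2.5, 1), r² = 169/4 = 42.25.
Centre = (2.5, 1).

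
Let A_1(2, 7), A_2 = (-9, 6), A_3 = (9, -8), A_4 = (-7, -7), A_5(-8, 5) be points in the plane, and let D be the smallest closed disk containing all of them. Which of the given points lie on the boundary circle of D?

A_2, A_3

The minimum enclosing circle of a finite set is fixed by two of the points (as a diameter) or three (as a circumcircle).
The farthest pair is A_2–A_3 with squared distance 520. The circle on this segment as diameter has centre (0, -1) and r² = 520/4 = 130.
Check A_1: distance² to centre = 68 ≤ 130, so it lies inside.
All remaining points lie in this disk, and no smaller disk contains both endpoints, so this is the minimum enclosing circle.
The points at distance exactly r from the centre are A_2, A_3 — 2 points.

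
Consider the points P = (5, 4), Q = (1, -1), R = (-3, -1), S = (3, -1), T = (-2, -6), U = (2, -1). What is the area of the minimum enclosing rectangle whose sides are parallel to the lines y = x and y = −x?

In coordinates u = x + y, v = x − y the rectangle is axis-aligned; the map (x,y)→(u,v) scales areas by 2.
u-values: 9, 0, -4, 2, -8, 1; range = 9 − (-8) = 17.
v-values: 1, 2, -2, 4, 4, 3; range = 4 − (-2) = 6.
Area = (17 × 6) / 2 = 51.

51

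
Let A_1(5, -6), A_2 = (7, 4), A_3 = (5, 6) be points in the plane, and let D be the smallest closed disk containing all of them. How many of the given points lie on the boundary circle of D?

Side lengths²: A_1A_2² = 104, A_1A_3² = 144, A_2A_3² = 8.
Since A_1A_3² = 144 ≥ 104 + 8 = 112, the angle opposite A_1A_3 is not acute, so the smallest enclosing circle has A_1A_3 as diameter.
Centre = midpoint of A_1A_3 = (5, 0), r² = 144/4 = 36.
The points at distance exactly r from the centre are A_1, A_3 — 2 points.

2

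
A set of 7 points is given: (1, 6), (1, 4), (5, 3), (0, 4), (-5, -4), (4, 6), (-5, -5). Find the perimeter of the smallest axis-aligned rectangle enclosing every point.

42

Width = max x − min x = 5 − (-5) = 10.
Height = max y − min y = 6 − (-5) = 11.
Perimeter = 2(10 + 11) = 42.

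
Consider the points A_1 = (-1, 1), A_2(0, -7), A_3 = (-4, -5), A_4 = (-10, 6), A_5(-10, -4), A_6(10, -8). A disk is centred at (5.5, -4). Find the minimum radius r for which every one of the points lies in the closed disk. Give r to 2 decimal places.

18.45

The required radius is the distance from (5.5, -4) to the farthest point.
Squared distances: 67.25, 39.25, 91.25, 340.25, 240.25, 36.25.
Maximum is 340.25, attained at A_4.
r = √(340.25) ≈ 18.45.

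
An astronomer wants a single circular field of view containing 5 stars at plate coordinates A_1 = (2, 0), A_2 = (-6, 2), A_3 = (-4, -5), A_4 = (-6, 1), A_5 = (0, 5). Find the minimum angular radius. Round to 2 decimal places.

The minimum enclosing circle of a finite set is fixed by two of the points (as a diameter) or three (as a circumcircle).
The farthest pair is A_3–A_5 with squared distance 116. The circle on this segment as diameter has centre (-2, 0) and r² = 116/4 = 29.
Check A_1: distance² to centre = 16 ≤ 29, so it lies inside.
All remaining points lie in this disk, and no smaller disk contains both endpoints, so this is the minimum enclosing circle.
r = √29 ≈ 5.39.

5.39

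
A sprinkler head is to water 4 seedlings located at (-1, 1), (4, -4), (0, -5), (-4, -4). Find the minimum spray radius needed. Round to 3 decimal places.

A smallest enclosing disk is always determined by at most three of the input points on its boundary.
The minimum enclosing circle is determined by three boundary points: (-1, 1), (4, -4), (-4, -4).
Their circumcentre is (0, -3) with r² = 17.
The farthest remaining point (0, -5) is at distance² 4 ≤ 17.
r = √17 ≈ 4.123.

4.123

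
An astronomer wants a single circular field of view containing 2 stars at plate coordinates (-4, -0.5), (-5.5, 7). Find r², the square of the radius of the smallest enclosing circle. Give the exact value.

14.625

The smallest circle enclosing two points has them as diameter endpoints.
Centre = midpoint = (-4.75, 3.25); r² = |(-4, -0.5)−(-5.5, 7)|²/4 = 58.5/4 = 14.625.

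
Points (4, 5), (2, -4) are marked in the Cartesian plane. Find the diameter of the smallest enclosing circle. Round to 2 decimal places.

9.22

The smallest circle enclosing two points has them as diameter endpoints.
Centre = midpoint = (3, 0.5); r² = |(4, 5)−(2, -4)|²/4 = 85/4 = 21.25.
Diameter = 2r = 2√(21.25) ≈ 9.22.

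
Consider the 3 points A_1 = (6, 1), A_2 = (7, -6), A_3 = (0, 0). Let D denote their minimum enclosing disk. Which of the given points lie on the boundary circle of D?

Side lengths²: A_1A_2² = 50, A_1A_3² = 37, A_2A_3² = 85.
Since A_2A_3² = 85 < 50 + 37 = 87, the triangle is acute, so the smallest enclosing circle is the circumcircle.
Circumcentre = (307/86, -251/86), r² = 78625/3698.
The points at distance exactly r from the centre are A_1, A_2, A_3 — 3 points.

A_1, A_2, A_3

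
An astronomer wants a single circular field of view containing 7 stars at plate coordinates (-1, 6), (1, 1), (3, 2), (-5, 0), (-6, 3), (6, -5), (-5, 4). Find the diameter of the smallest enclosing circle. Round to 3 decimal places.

14.422

By Welzl's lemma the MEC is supported by two points (diametrically opposite) or three points (on a circumcircle).
The farthest pair is (-6, 3)–(6, -5) with squared distance 208. The circle on this segment as diameter has centre (0, -1) and r² = 208/4 = 52.
Check (-1, 6): distance² to centre = 50 ≤ 52, so it lies inside.
All remaining points lie in this disk, and no smaller disk contains both endpoints, so this is the minimum enclosing circle.
Diameter = 2r = 2√52 ≈ 14.422.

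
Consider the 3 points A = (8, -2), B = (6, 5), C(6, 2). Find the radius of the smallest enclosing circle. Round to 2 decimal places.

Side lengths²: AB² = 53, AC² = 20, BC² = 9.
Since AB² = 53 ≥ 20 + 9 = 29, the angle opposite AB is not acute, so the smallest enclosing circle has AB as diameter.
Centre = midpoint of AB = (7, 1.5), r² = 53/4 = 13.25.
r = √(13.25) ≈ 3.64.

3.64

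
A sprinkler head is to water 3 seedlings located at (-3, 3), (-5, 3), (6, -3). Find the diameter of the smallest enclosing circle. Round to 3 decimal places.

12.530

Call the three points A, B, C in the order given.
Side lengths²: AB² = 4, AC² = 117, BC² = 157.
Since BC² = 157 ≥ 117 + 4 = 121, the angle opposite BC is not acute, so the smallest enclosing circle has BC as diameter.
Centre = midpoint of BC = (0.5, 0), r² = 157/4 = 39.25.
Diameter = 2r = 2√(39.25) ≈ 12.530.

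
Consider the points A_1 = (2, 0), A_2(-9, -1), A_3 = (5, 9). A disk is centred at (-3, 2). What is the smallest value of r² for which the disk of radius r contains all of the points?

113

The required radius is the distance from (-3, 2) to the farthest point.
Squared distances: 29, 45, 113.
Maximum is 113, attained at A_3.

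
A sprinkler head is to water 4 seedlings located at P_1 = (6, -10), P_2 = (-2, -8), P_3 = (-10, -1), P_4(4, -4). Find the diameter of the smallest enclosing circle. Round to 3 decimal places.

18.358

The farthest pair is P_1–P_3 with squared distance 337. The circle on this segment as diameter has centre (-2, -5.5) and r² = 337/4 = 84.25.
Check P_2: distance² to centre = 6.25 ≤ 84.25, so it lies inside.
All remaining points lie in this disk, and no smaller disk contains both endpoints, so this is the minimum enclosing circle.
Diameter = 2r = 2√(84.25) ≈ 18.358.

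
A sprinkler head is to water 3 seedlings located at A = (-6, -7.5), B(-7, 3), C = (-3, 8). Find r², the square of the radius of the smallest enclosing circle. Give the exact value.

62.3125

Side lengths²: AB² = 111.25, AC² = 249.25, BC² = 41.
Since AC² = 249.25 ≥ 111.25 + 41 = 152.25, the angle opposite AC is not acute, so the smallest enclosing circle has AC as diameter.
Centre = midpoint of AC = (-4.5, 0.25), r² = 249.25/4 = 62.3125.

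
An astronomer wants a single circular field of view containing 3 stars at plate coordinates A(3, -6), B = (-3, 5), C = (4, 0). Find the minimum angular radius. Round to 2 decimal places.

6.26

Side lengths²: AB² = 157, AC² = 37, BC² = 74.
Since AB² = 157 ≥ 74 + 37 = 111, the angle opposite AB is not acute, so the smallest enclosing circle has AB as diameter.
Centre = midpoint of AB = (0, -0.5), r² = 157/4 = 39.25.
r = √(39.25) ≈ 6.26.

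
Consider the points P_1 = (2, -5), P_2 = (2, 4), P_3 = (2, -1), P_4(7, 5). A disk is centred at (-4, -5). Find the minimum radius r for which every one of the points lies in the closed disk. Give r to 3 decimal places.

The required radius is the distance from (-4, -5) to the farthest point.
Squared distances: 36, 117, 52, 221.
Maximum is 221, attained at P_4.
r = √221 ≈ 14.866.

14.866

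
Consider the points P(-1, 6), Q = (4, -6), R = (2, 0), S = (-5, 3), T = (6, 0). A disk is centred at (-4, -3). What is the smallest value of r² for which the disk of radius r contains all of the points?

109

The required radius is the distance from (-4, -3) to the farthest point.
Squared distances: 90, 73, 45, 37, 109.
Maximum is 109, attained at T.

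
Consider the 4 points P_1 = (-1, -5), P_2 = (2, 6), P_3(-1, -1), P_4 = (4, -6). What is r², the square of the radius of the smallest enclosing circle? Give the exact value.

A smallest enclosing disk is always determined by at most three of the input points on its boundary.
The minimum enclosing circle is determined by three boundary points: P_1, P_2, P_4.
Their circumcentre is (75/29, -2/29) with r² = 31265/841.
The farthest remaining point P_3 is at distance² 11545/841 ≤ 31265/841.

31265/841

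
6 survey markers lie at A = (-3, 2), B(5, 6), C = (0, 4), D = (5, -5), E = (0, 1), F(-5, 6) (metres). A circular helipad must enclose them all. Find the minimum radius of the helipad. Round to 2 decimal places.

7.43

The minimum enclosing circle of a finite set is fixed by two of the points (as a diameter) or three (as a circumcircle).
The farthest pair is D–F with squared distance 221. The circle on this segment as diameter has centre (0, 0.5) and r² = 221/4 = 55.25.
Check A: distance² to centre = 11.25 ≤ 55.25, so it lies inside.
All remaining points lie in this disk, and no smaller disk contains both endpoints, so this is the minimum enclosing circle.
r = √(55.25) ≈ 7.43.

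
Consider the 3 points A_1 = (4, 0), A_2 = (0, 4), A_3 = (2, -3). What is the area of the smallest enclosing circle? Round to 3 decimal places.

41.626

Side lengths²: A_1A_2² = 32, A_1A_3² = 13, A_2A_3² = 53.
Since A_2A_3² = 53 ≥ 32 + 13 = 45, the angle opposite A_2A_3 is not acute, so the smallest enclosing circle has A_2A_3 as diameter.
Centre = midpoint of A_2A_3 = (1, 0.5), r² = 53/4 = 13.25.
Area = π·r² = π·13.25 ≈ 41.626.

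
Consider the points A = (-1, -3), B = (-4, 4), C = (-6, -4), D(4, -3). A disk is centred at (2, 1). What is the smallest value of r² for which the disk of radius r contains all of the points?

89

The required radius is the distance from (2, 1) to the farthest point.
Squared distances: 25, 45, 89, 20.
Maximum is 89, attained at C.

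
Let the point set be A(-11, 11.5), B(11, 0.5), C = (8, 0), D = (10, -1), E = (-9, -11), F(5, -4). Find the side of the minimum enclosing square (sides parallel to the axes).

The bounding box has width 22 and height 22.5.
An axis-aligned square enclosing the set must have side ≥ max(width, height).
So the minimum side is max(22, 22.5) = 22.5.

22.5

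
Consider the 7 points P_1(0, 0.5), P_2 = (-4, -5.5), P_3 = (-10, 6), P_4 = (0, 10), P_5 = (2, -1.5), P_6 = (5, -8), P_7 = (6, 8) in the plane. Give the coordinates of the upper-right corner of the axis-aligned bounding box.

(6, 10)

x-range [-10, 6], y-range [-8, 10].
The upper-right corner is (6, 10).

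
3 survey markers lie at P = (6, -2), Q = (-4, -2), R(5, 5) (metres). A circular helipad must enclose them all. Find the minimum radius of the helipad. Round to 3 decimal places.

5.759

Side lengths²: PQ² = 100, PR² = 50, QR² = 130.
Since QR² = 130 < 100 + 50 = 150, the triangle is acute, so the smallest enclosing circle is the circumcircle.
Circumcentre = (1, 6/7), r² = 1625/49.
r = √(1625/49) ≈ 5.759.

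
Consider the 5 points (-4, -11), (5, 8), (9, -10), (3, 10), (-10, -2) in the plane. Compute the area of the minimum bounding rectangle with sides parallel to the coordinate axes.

399

x ranges over [-10, 9], width 19.
y ranges over [-11, 10], height 21.
Area = 19 × 21 = 399.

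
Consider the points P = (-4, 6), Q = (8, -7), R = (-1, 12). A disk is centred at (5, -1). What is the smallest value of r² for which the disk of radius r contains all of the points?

205

The required radius is the distance from (5, -1) to the farthest point.
Squared distances: 130, 45, 205.
Maximum is 205, attained at R.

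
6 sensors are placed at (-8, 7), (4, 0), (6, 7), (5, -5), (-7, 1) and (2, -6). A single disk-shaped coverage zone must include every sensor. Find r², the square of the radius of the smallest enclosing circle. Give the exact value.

The minimum enclosing circle is determined by three boundary points: (-8, 7), (6, 7), (5, -5).
Their circumcentre is (-1, 37/24) with r² = 45385/576.
The farthest remaining point (2, -6) is at distance² 37945/576 ≤ 45385/576.

45385/576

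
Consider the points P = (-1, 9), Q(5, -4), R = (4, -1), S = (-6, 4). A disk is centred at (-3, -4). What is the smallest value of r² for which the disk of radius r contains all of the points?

173

The required radius is the distance from (-3, -4) to the farthest point.
Squared distances: 173, 64, 58, 73.
Maximum is 173, attained at P.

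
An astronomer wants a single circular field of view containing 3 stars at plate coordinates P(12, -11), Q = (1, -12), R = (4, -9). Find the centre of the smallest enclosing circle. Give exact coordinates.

Side lengths²: PQ² = 122, PR² = 68, QR² = 18.
Since PQ² = 122 ≥ 68 + 18 = 86, the angle opposite PQ is not acute, so the smallest enclosing circle has PQ as diameter.
Centre = midpoint of PQ = (6.5, -11.5), r² = 122/4 = 30.5.
Centre = (6.5, -11.5).

(6.5, -11.5)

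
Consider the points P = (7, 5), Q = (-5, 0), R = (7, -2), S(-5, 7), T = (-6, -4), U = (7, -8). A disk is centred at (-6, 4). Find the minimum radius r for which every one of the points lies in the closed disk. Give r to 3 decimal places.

17.692

The required radius is the distance from (-6, 4) to the farthest point.
Squared distances: 170, 17, 205, 10, 64, 313.
Maximum is 313, attained at U.
r = √313 ≈ 17.692.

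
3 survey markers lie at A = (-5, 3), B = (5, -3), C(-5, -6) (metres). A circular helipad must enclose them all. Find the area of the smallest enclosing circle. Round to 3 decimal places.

116.427

Side lengths²: AB² = 136, AC² = 81, BC² = 109.
Since AB² = 136 < 109 + 81 = 190, the triangle is acute, so the smallest enclosing circle is the circumcircle.
Circumcentre = (-0.9, -1.5), r² = 37.06.
Area = π·r² = π·37.06 ≈ 116.427.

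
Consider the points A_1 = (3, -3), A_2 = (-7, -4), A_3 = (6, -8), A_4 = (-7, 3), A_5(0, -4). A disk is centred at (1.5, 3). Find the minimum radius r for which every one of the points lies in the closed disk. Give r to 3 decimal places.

The required radius is the distance from (1.5, 3) to the farthest point.
Squared distances: 38.25, 121.25, 141.25, 72.25, 51.25.
Maximum is 141.25, attained at A_3.
r = √(141.25) ≈ 11.885.

11.885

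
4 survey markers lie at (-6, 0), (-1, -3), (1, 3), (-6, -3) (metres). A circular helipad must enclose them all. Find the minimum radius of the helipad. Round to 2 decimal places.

4.61

The minimum enclosing circle of a finite set is fixed by two of the points (as a diameter) or three (as a circumcircle).
The farthest pair is (1, 3)–(-6, -3) with squared distance 85. The circle on this segment as diameter has centre (-2.5, 0) and r² = 85/4 = 21.25.
Check (-6, 0): distance² to centre = 12.25 ≤ 21.25, so it lies inside.
All remaining points lie in this disk, and no smaller disk contains both endpoints, so this is the minimum enclosing circle.
r = √(21.25) ≈ 4.61.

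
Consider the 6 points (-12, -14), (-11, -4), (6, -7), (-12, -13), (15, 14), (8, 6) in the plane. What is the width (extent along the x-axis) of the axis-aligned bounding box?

max x = 15, min x = -12, so width = 27.

27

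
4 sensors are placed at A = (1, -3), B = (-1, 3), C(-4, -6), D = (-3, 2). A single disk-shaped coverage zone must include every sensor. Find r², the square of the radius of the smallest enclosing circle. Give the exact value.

The minimum enclosing circle of a finite set is fixed by two of the points (as a diameter) or three (as a circumcircle).
The farthest pair is B–C with squared distance 90. The circle on this segment as diameter has centre (-2.5, -1.5) and r² = 90/4 = 22.5.
Check A: distance² to centre = 14.5 ≤ 22.5, so it lies inside.
All remaining points lie in this disk, and no smaller disk contains both endpoints, so this is the minimum enclosing circle.

22.5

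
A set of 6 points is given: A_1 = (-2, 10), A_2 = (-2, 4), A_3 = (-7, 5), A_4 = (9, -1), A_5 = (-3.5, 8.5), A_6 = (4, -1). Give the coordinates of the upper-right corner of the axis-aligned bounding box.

x-range [-7, 9], y-range [-1, 10].
The upper-right corner is (9, 10).

(9, 10)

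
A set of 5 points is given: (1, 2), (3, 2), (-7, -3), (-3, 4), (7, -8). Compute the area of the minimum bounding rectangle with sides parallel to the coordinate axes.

168

x ranges over [-7, 7], width 14.
y ranges over [-8, 4], height 12.
Area = 14 × 12 = 168.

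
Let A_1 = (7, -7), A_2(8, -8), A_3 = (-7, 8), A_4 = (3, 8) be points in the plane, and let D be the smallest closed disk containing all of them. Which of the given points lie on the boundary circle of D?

The minimum enclosing circle of a finite set is fixed by two of the points (as a diameter) or three (as a circumcircle).
The farthest pair is A_2–A_3 with squared distance 481. The circle on this segment as diameter has centre (0.5, 0) and r² = 481/4 = 120.25.
Check A_1: distance² to centre = 91.25 ≤ 120.25, so it lies inside.
All remaining points lie in this disk, and no smaller disk contains both endpoints, so this is the minimum enclosing circle.
The points at distance exactly r from the centre are A_2, A_3 — 2 points.

A_2, A_3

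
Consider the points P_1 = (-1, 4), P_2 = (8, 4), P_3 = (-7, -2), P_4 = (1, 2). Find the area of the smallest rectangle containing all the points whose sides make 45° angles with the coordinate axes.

In coordinates u = x + y, v = x − y the rectangle is axis-aligned; the map (x,y)→(u,v) scales areas by 2.
u-values: 3, 12, -9, 3; range = 12 − (-9) = 21.
v-values: -5, 4, -5, -1; range = 4 − (-5) = 9.
Area = (21 × 9) / 2 = 94.5.

94.5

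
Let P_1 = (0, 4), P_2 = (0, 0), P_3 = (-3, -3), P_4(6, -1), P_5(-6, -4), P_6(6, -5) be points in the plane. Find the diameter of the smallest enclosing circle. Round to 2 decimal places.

By Welzl's lemma the MEC is supported by two points (diametrically opposite) or three points (on a circumcircle).
The minimum enclosing circle is determined by three boundary points: P_1, P_5, P_6.
Their circumcentre is (3/17, -81/34) with r² = 47125/1156.
The farthest remaining point P_4 is at distance² 41413/1156 ≤ 47125/1156.
Diameter = 2r = 2√(47125/1156) ≈ 12.77.

12.77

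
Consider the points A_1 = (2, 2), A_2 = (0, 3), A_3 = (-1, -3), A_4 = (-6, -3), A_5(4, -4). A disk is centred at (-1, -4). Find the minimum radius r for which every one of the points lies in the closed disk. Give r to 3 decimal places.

7.071

The required radius is the distance from (-1, -4) to the farthest point.
Squared distances: 45, 50, 1, 26, 25.
Maximum is 50, attained at A_2.
r = √50 ≈ 7.071.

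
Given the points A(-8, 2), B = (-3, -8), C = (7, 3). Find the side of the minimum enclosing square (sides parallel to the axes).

15

The bounding box has width 15 and height 11.
An axis-aligned square enclosing the set must have side ≥ max(width, height).
So the minimum side is max(15, 11) = 15.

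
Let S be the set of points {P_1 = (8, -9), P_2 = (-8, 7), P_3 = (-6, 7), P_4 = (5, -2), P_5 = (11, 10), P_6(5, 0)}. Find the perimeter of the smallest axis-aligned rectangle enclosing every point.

Width = max x − min x = 11 − (-8) = 19.
Height = max y − min y = 10 − (-9) = 19.
Perimeter = 2(19 + 19) = 76.

76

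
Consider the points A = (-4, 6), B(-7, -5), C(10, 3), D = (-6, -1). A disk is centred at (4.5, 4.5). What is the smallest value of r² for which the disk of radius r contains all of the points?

222.5

The required radius is the distance from (4.5, 4.5) to the farthest point.
Squared distances: 74.5, 222.5, 32.5, 140.5.
Maximum is 222.5, attained at B.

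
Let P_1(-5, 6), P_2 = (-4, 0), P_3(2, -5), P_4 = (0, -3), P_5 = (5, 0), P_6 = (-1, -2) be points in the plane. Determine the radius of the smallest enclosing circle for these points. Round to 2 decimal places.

By Welzl's lemma the MEC is supported by two points (diametrically opposite) or three points (on a circumcircle).
The farthest pair is P_1–P_3 with squared distance 170. The circle on this segment as diameter has centre (-1.5, 0.5) and r² = 170/4 = 42.5.
Check P_2: distance² to centre = 6.5 ≤ 42.5, so it lies inside.
All remaining points lie in this disk, and no smaller disk contains both endpoints, so this is the minimum enclosing circle.
r = √(42.5) ≈ 6.52.

6.52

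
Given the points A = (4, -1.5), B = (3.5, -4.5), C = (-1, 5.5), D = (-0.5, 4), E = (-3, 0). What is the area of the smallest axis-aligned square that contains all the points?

The bounding box has width 7 and height 10.
An axis-aligned square enclosing the set must have side ≥ max(width, height).
So the minimum side is max(7, 10) = 10.
Area = 10² = 100.

100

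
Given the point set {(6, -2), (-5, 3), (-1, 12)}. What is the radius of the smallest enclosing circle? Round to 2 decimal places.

7.83

Call the three points A, B, C in the order given.
Side lengths²: AB² = 146, AC² = 245, BC² = 97.
Since AC² = 245 ≥ 146 + 97 = 243, the angle opposite AC is not acute, so the smallest enclosing circle has AC as diameter.
Centre = midpoint of AC = (2.5, 5), r² = 245/4 = 61.25.
r = √(61.25) ≈ 7.83.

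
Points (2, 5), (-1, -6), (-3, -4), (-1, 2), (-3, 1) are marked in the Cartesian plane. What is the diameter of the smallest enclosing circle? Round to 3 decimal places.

The farthest pair is (2, 5)–(-1, -6) with squared distance 130. The circle on this segment as diameter has centre (0.5, -0.5) and r² = 130/4 = 32.5.
Check (-3, -4): distance² to centre = 24.5 ≤ 32.5, so it lies inside.
All remaining points lie in this disk, and no smaller disk contains both endpoints, so this is the minimum enclosing circle.
Diameter = 2r = 2√(32.5) ≈ 11.402.

11.402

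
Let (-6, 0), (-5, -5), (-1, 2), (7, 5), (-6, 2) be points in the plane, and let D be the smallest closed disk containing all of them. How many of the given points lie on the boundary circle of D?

2

By Welzl's lemma the MEC is supported by two points (diametrically opposite) or three points (on a circumcircle).
The farthest pair is (-5, -5)–(7, 5) with squared distance 244. The circle on this segment as diameter has centre (1, 0) and r² = 244/4 = 61.
Check (-6, 0): distance² to centre = 49 ≤ 61, so it lies inside.
All remaining points lie in this disk, and no smaller disk contains both endpoints, so this is the minimum enclosing circle.
The points at distance exactly r from the centre are (-5, -5), (7, 5) — 2 points.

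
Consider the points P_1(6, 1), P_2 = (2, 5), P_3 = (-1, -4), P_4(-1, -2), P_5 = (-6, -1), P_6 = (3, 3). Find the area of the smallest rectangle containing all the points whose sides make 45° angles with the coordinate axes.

In coordinates u = x + y, v = x − y the rectangle is axis-aligned; the map (x,y)→(u,v) scales areas by 2.
u-values: 7, 7, -5, -3, -7, 6; range = 7 − (-7) = 14.
v-values: 5, -3, 3, 1, -5, 0; range = 5 − (-5) = 10.
Area = (14 × 10) / 2 = 70.

70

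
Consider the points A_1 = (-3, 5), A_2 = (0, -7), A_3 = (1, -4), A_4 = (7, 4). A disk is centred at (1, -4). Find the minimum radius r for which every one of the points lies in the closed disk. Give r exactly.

10

The required radius is the distance from (1, -4) to the farthest point.
Squared distances: 97, 10, 0, 100.
Maximum is 100, attained at A_4.
r = √100 = 10.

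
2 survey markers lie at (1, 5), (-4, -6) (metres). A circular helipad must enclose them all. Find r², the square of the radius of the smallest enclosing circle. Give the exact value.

36.5

The smallest circle enclosing two points has them as diameter endpoints.
Centre = midpoint = (-1.5, -0.5); r² = |(1, 5)−(-4, -6)|²/4 = 146/4 = 36.5.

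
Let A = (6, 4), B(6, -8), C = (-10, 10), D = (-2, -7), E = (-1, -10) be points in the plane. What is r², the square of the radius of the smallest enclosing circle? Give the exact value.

The farthest pair is B–C with squared distance 580. The circle on this segment as diameter has centre (-2, 1) and r² = 580/4 = 145.
Check A: distance² to centre = 73 ≤ 145, so it lies inside.
All remaining points lie in this disk, and no smaller disk contains both endpoints, so this is the minimum enclosing circle.

145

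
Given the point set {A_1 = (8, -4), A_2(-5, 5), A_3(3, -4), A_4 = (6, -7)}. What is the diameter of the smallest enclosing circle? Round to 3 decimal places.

By Welzl's lemma the MEC is supported by two points (diametrically opposite) or three points (on a circumcircle).
The farthest pair is A_2–A_4 with squared distance 265. The circle on this segment as diameter has centre (0.5, -1) and r² = 265/4 = 66.25.
Check A_1: distance² to centre = 65.25 ≤ 66.25, so it lies inside.
All remaining points lie in this disk, and no smaller disk contains both endpoints, so this is the minimum enclosing circle.
Diameter = 2r = 2√(66.25) ≈ 16.279.

16.279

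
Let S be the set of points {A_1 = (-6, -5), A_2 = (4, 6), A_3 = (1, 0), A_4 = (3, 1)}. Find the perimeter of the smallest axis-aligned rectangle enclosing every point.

Width = max x − min x = 4 − (-6) = 10.
Height = max y − min y = 6 − (-5) = 11.
Perimeter = 2(10 + 11) = 42.

42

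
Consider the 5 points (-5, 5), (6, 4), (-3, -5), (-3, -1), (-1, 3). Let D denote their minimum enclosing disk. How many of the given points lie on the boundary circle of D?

A smallest enclosing disk is always determined by at most three of the input points on its boundary.
The minimum enclosing circle is determined by three boundary points: (-5, 5), (6, 4), (-3, -5).
Their circumcentre is (1/6, 5/6) with r² = 793/18.
The farthest remaining point (-3, -1) is at distance² 241/18 ≤ 793/18.
The points at distance exactly r from the centre are (-5, 5), (6, 4), (-3, -5) — 3 points.

3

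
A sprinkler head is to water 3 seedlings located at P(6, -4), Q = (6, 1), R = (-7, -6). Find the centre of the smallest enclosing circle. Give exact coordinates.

Side lengths²: PQ² = 25, PR² = 173, QR² = 218.
Since QR² = 218 ≥ 173 + 25 = 198, the angle opposite QR is not acute, so the smallest enclosing circle has QR as diameter.
Centre = midpoint of QR = (-0.5, -2.5), r² = 218/4 = 54.5.
Centre = (-0.5, -2.5).

(-0.5, -2.5)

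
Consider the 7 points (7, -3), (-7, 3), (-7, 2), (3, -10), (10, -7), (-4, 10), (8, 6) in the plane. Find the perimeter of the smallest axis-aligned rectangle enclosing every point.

74

Width = max x − min x = 10 − (-7) = 17.
Height = max y − min y = 10 − (-10) = 20.
Perimeter = 2(17 + 20) = 74.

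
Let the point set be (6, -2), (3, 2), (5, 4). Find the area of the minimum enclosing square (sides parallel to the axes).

The bounding box has width 3 and height 6.
An axis-aligned square enclosing the set must have side ≥ max(width, height).
So the minimum side is max(3, 6) = 6.
Area = 6² = 36.

36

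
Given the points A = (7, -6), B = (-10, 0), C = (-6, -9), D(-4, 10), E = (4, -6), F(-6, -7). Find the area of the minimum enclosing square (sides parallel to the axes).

The bounding box has width 17 and height 19.
An axis-aligned square enclosing the set must have side ≥ max(width, height).
So the minimum side is max(17, 19) = 19.
Area = 19² = 361.

361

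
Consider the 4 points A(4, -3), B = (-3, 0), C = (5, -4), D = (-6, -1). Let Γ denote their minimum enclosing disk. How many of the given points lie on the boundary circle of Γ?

2

A smallest enclosing disk is always determined by at most three of the input points on its boundary.
The farthest pair is C–D with squared distance 130. The circle on this segment as diameter has centre (-0.5, -2.5) and r² = 130/4 = 32.5.
Check A: distance² to centre = 20.5 ≤ 32.5, so it lies inside.
All remaining points lie in this disk, and no smaller disk contains both endpoints, so this is the minimum enclosing circle.
The points at distance exactly r from the centre are C, D — 2 points.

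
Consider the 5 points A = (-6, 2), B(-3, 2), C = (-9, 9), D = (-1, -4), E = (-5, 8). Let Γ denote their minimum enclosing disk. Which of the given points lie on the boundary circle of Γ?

C, D

The minimum enclosing circle of a finite set is fixed by two of the points (as a diameter) or three (as a circumcircle).
The farthest pair is C–D with squared distance 233. The circle on this segment as diameter has centre (-5, 2.5) and r² = 233/4 = 58.25.
Check A: distance² to centre = 1.25 ≤ 58.25, so it lies inside.
All remaining points lie in this disk, and no smaller disk contains both endpoints, so this is the minimum enclosing circle.
The points at distance exactly r from the centre are C, D — 2 points.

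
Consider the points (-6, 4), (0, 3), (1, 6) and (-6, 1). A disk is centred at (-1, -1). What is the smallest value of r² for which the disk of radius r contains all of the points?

53

The required radius is the distance from (-1, -1) to the farthest point.
Squared distances: 50, 17, 53, 29.
Maximum is 53, attained at (1, 6).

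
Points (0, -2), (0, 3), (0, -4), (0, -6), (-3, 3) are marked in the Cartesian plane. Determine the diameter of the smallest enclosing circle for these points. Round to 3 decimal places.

The farthest pair is (0, -6)–(-3, 3) with squared distance 90. The circle on this segment as diameter has centre (-1.5, -1.5) and r² = 90/4 = 22.5.
Check (0, -2): distance² to centre = 2.5 ≤ 22.5, so it lies inside.
All remaining points lie in this disk, and no smaller disk contains both endpoints, so this is the minimum enclosing circle.
Diameter = 2r = 2√(22.5) ≈ 9.487.

9.487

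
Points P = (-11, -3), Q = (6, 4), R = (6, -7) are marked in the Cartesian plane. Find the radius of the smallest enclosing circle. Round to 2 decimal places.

Side lengths²: PQ² = 338, PR² = 305, QR² = 121.
Since PQ² = 338 < 305 + 121 = 426, the triangle is acute, so the smallest enclosing circle is the circumcircle.
Circumcentre = (-57/34, -1.5), r² = 51545/578.
r = √(51545/578) ≈ 9.44.

9.44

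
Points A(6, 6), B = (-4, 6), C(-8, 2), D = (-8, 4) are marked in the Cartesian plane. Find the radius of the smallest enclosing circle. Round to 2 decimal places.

The farthest pair is A–C with squared distance 212. The circle on this segment as diameter has centre (-1, 4) and r² = 212/4 = 53.
Check B: distance² to centre = 13 ≤ 53, so it lies inside.
All remaining points lie in this disk, and no smaller disk contains both endpoints, so this is the minimum enclosing circle.
r = √53 ≈ 7.28.

7.28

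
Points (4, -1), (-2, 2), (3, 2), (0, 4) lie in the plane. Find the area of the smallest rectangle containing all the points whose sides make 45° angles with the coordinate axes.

In coordinates u = x + y, v = x − y the rectangle is axis-aligned; the map (x,y)→(u,v) scales areas by 2.
u-values: 3, 0, 5, 4; range = 5 − 0 = 5.
v-values: 5, -4, 1, -4; range = 5 − (-4) = 9.
Area = (5 × 9) / 2 = 22.5.

22.5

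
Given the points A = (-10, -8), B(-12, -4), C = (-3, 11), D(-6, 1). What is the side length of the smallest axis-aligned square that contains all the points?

The bounding box has width 9 and height 19.
An axis-aligned square enclosing the set must have side ≥ max(width, height).
So the minimum side is max(9, 19) = 19.

19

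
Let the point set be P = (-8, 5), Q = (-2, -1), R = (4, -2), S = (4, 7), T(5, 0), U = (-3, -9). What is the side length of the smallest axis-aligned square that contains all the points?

The bounding box has width 13 and height 16.
An axis-aligned square enclosing the set must have side ≥ max(width, height).
So the minimum side is max(13, 16) = 16.

16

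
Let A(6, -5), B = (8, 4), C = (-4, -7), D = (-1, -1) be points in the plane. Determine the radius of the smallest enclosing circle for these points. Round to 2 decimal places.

By Welzl's lemma the MEC is supported by two points (diametrically opposite) or three points (on a circumcircle).
The farthest pair is B–C with squared distance 265. The circle on this segment as diameter has centre (2, -1.5) and r² = 265/4 = 66.25.
Check A: distance² to centre = 28.25 ≤ 66.25, so it lies inside.
All remaining points lie in this disk, and no smaller disk contains both endpoints, so this is the minimum enclosing circle.
r = √(66.25) ≈ 8.14.

8.14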